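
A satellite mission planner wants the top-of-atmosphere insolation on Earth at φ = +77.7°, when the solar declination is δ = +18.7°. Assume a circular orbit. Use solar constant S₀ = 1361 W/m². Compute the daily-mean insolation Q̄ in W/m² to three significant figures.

Q̄ ≈ 426 W/m²

cos H₀ = −tan(+77.7°) tan(+18.700°) = -1.5524 ≤ −1 ⇒ polar day, H₀ = π.
Bracket: H₀ sin φ sin δ + cos φ cos δ sin H₀ = 3.1416×0.97705×0.32061 + 0.21303×0.94721×0.00000 = 0.984112 + 0.000000 = 0.984112.
Q̄ = (S₀/π) × [bracket] = (1361/π) × 0.984112 = 426.3 W/m².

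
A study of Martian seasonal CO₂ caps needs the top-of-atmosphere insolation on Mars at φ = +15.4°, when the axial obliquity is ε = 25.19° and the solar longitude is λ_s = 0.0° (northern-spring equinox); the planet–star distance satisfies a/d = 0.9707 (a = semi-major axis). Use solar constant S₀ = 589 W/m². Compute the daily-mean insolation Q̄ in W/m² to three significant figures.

Q̄ ≈ 170 W/m²

Solar declination: sin δ = sin ε · sin λ_s = sin 25.19° × sin 0.0° = 0.00000, so δ = +0.000°.
cos H₀ = −tan(+15.4°) tan(+0.000°) = -0.0000, H₀ = 1.5708 rad.
Bracket: H₀ sin φ sin δ + cos φ cos δ sin H₀ = 1.5708×0.26556×0.00000 + 0.96410×1.00000×1.00000 = 0.000000 + 0.964100 = 0.964100.
Inverse-square distance factor (a/d)² = 0.9707² = 0.942258.
Q̄ = (S₀/π) × 0.942258 × [bracket] = (589/π) × 0.942258 × 0.964100 = 170.3 W/m².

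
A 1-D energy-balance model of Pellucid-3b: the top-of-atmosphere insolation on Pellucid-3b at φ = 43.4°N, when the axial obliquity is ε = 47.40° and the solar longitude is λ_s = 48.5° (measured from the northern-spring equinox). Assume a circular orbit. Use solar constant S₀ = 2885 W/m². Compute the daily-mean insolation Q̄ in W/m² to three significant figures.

Solar declination: sin δ = sin ε · sin λ_s = sin 47.40° × sin 48.5° = 0.55130, so δ = +33.457°.
cos H₀ = −tan(+43.4°) tan(+33.457°) = -0.6249, H₀ = 2.2458 rad.
Bracket: H₀ sin φ sin δ + cos φ cos δ sin H₀ = 2.2458×0.68709×0.55130 + 0.72657×0.83430×0.78072 = 0.850693 + 0.473255 = 1.323948.
Q̄ = (S₀/π) × [bracket] = (2885/π) × 1.323948 = 1216 W/m².

Q̄ ≈ 1.22e+03 W/m²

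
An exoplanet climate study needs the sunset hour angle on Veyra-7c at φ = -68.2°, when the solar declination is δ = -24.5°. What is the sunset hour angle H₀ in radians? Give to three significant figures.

H₀ = 3.14 rad

Sunrise equation: cos H₀ = −tan φ · tan δ = -1.1394 ≤ −1, so the host star never sets (polar day) and H₀ = π.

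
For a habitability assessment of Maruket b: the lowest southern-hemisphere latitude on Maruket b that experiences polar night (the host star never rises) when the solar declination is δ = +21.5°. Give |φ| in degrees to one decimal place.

Polar night requires cos H₀ = −tan φ tan δ ≥ 1, i.e. tan φ tan δ ≤ −1.
The boundary is |tan φ| · |tan δ| = 1, so |φ| = 90° − |δ| = 90° − 21.5° = 68.5° in the southern hemisphere.

|φ| = 68.5°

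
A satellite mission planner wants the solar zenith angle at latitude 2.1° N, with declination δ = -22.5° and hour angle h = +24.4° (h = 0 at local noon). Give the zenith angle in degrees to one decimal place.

cos θ_z = sin ϕ sin δ + cos ϕ cos δ cos h = -0.014023 + 0.840797 = 0.826774.
θ_z = arccos(0.826774) = 34.2°.

θ_z = 34.2°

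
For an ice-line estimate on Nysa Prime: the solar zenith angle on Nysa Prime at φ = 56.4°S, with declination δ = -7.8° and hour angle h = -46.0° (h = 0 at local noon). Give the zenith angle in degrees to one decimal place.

cos θ_z = sin φ sin δ + cos φ cos δ cos h = 0.113040 + 0.380861 = 0.493901.
θ_z = arccos(0.493901) = 60.4°.

θ_z = 60.4°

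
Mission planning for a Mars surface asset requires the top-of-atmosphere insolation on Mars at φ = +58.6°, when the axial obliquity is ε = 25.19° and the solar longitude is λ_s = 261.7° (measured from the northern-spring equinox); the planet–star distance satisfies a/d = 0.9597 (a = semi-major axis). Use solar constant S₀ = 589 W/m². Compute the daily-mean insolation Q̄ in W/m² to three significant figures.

Q̄ ≈ 9.12 W/m²

Solar declination: sin δ = sin ε · sin λ_s = sin 25.19° × sin 261.7° = -0.42116, so δ = -24.908°.
cos H₀ = −tan(+58.6°) tan(-24.908°) = 0.7607, H₀ = 0.7063 rad.
Bracket: H₀ sin φ sin δ + cos φ cos δ sin H₀ = 0.7063×0.85355×-0.42116 + 0.52101×0.90698×0.64906 = -0.253902 + 0.306710 = 0.052808.
Inverse-square distance factor (a/d)² = 0.9597² = 0.921024.
Q̄ = (S₀/π) × 0.921024 × [bracket] = (589/π) × 0.921024 × 0.052808 = 9.119 W/m².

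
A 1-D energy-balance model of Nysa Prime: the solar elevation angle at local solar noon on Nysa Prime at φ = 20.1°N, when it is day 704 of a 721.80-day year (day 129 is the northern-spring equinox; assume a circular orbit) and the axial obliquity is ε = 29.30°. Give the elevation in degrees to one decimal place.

Solar longitude: λ_s = 360° × (704 − 129)/721.80 = 286.783°.
sin δ = sin 29.30° × sin 286.783° = -0.46854, so δ = -27.939°.
At local noon the hour angle is zero, so the zenith angle equals |φ − δ| = |+20.1° − (-27.939°)| = 48.039°.
Elevation = 90° − 48.039° = 42.0°.

42.0°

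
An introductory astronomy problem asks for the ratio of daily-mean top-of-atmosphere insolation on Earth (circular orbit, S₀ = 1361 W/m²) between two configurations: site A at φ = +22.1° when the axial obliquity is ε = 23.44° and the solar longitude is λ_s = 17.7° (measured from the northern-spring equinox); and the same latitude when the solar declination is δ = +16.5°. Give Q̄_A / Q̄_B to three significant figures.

Q̄_A / Q̄_B ≈ 0.934

— Configuration A (φ=+22.1°):
Solar declination: sin δ = sin ε · sin λ_s = sin 23.44° × sin 17.7° = 0.12094, so δ = +6.946°.
cos H₀ = −tan(+22.1°) tan(+6.946°) = -0.0495, H₀ = 1.6203 rad.
Bracket: H₀ sin φ sin δ + cos φ cos δ sin H₀ = 1.6203×0.37622×0.12094 + 0.92653×0.99266×0.99878 = 0.073724 + 0.918607 = 0.992331.
Q̄ = (S₀/π) × [bracket] = (1361/π) × 0.992331 = 429.90 W/m².
— Configuration B (φ=+22.1°):
cos H₀ = −tan(+22.1°) tan(+16.500°) = -0.1203, H₀ = 1.6914 rad.
Bracket: H₀ sin φ sin δ + cos φ cos δ sin H₀ = 1.6914×0.37622×0.28402 + 0.92653×0.95882×0.99274 = 0.180733 + 0.881926 = 1.062659.
Q̄ = (S₀/π) × [bracket] = (1361/π) × 1.062659 = 460.36 W/m².
Ratio Q̄_A / Q̄_B = 429.90 / 460.36 = 0.9338.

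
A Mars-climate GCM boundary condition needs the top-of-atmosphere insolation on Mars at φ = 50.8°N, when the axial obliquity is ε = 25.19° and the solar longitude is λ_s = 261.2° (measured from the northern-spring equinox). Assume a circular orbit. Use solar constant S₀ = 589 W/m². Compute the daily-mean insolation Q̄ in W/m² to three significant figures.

Solar declination: sin δ = sin ε · sin λ_s = sin 25.19° × sin 261.2° = -0.42061, so δ = -24.873°.
cos H₀ = −tan(+50.8°) tan(-24.873°) = 0.5684, H₀ = 0.9662 rad.
Bracket: H₀ sin φ sin δ + cos φ cos δ sin H₀ = 0.9662×0.77494×-0.42061 + 0.63203×0.90724×0.82272 = -0.314930 + 0.471750 = 0.156820.
Q̄ = (S₀/π) × [bracket] = (589/π) × 0.156820 = 29.40 W/m².

Q̄ ≈ 29.4 W/m²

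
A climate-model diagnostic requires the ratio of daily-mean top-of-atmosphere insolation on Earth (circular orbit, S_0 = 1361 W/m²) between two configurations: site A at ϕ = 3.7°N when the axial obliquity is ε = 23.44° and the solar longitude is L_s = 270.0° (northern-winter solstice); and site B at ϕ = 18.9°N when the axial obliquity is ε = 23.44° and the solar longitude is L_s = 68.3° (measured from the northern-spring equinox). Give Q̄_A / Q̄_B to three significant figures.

— Configuration A (ϕ=+3.7°):
Solar declination: sin δ = sin ε · sin L_s = sin 23.44° × sin 270.0° = -0.39779, so δ = -23.440°.
cos h₀ = −tan(+3.7°) tan(-23.440°) = 0.0280, h₀ = 1.5428 rad.
Bracket: h₀ sin ϕ sin δ + cos ϕ cos δ sin h₀ = 1.5428×0.06453×-0.39779 + 0.99792×0.91748×0.99961 = -0.039603 + 0.915215 = 0.875612.
Q̄ = (S_0/π) × [bracket] = (1361/π) × 0.875612 = 379.33 W/m².
— Configuration B (ϕ=+18.9°):
Solar declination: sin δ = sin ε · sin L_s = sin 23.44° × sin 68.3° = 0.36960, so δ = +21.691°.
cos h₀ = −tan(+18.9°) tan(+21.691°) = -0.1362, h₀ = 1.7074 rad.
Bracket: h₀ sin ϕ sin δ + cos ϕ cos δ sin h₀ = 1.7074×0.32392×0.36960 + 0.94609×0.92919×0.99068 = 0.204411 + 0.870904 = 1.075315.
Q̄ = (S_0/π) × [bracket] = (1361/π) × 1.075315 = 465.85 W/m².
Ratio Q̄_A / Q̄_B = 379.33 / 465.85 = 0.8143.

Q̄_A / Q̄_B ≈ 0.814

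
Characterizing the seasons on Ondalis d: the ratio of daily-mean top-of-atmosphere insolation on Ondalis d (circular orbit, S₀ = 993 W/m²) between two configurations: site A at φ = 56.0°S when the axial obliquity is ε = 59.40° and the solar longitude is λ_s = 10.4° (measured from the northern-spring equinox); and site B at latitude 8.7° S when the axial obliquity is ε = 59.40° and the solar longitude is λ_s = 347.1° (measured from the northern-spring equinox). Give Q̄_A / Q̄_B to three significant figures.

— Configuration A (φ=-56.0°):
Solar declination: sin δ = sin ε · sin λ_s = sin 59.40° × sin 10.4° = 0.15538, so δ = +8.939°.
cos H₀ = −tan(-56.0°) tan(+8.939°) = 0.2332, H₀ = 1.3354 rad.
Bracket: H₀ sin φ sin δ + cos φ cos δ sin H₀ = 1.3354×-0.82904×0.15538 + 0.55919×0.98785×0.97243 = -0.172021 + 0.537166 = 0.365145.
Q̄ = (S₀/π) × [bracket] = (993/π) × 0.365145 = 115.42 W/m².
— Configuration B (φ=-8.7°):
Solar declination: sin δ = sin ε · sin λ_s = sin 59.40° × sin 347.1° = -0.19216, so δ = -11.079°.
cos H₀ = −tan(-8.7°) tan(-11.079°) = -0.0300, H₀ = 1.6008 rad.
Bracket: H₀ sin φ sin δ + cos φ cos δ sin H₀ = 1.6008×-0.15126×-0.19216 + 0.98849×0.98136×0.99955 = 0.046529 + 0.969628 = 1.016157.
Q̄ = (S₀/π) × [bracket] = (993/π) × 1.016157 = 321.19 W/m².
Ratio Q̄_A / Q̄_B = 115.42 / 321.19 = 0.3594.

Q̄_A / Q̄_B ≈ 0.359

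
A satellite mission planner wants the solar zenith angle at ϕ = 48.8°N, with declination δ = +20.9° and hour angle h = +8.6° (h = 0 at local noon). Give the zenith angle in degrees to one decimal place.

θ_z = 28.7°

cos θ_z = sin ϕ sin δ + cos ϕ cos δ cos h = 0.268415 + 0.608432 = 0.876847.
θ_z = arccos(0.876847) = 28.7°.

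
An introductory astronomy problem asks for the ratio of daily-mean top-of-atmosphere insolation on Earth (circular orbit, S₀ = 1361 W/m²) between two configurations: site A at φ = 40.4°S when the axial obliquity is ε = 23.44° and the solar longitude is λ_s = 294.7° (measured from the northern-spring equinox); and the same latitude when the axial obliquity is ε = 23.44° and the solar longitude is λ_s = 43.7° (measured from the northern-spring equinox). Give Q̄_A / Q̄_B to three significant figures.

— Configuration A (φ=-40.4°):
Solar declination: sin δ = sin ε · sin λ_s = sin 23.44° × sin 294.7° = -0.36139, so δ = -21.186°.
cos H₀ = −tan(-40.4°) tan(-21.186°) = -0.3299, H₀ = 1.9070 rad.
Bracket: H₀ sin φ sin δ + cos φ cos δ sin H₀ = 1.9070×-0.64812×-0.36139 + 0.76154×0.93241×0.94403 = 0.446665 + 0.670325 = 1.116990.
Q̄ = (S₀/π) × [bracket] = (1361/π) × 1.116990 = 483.90 W/m².
— Configuration B (φ=-40.4°):
Solar declination: sin δ = sin ε · sin λ_s = sin 23.44° × sin 43.7° = 0.27483, so δ = +15.952°.
cos H₀ = −tan(-40.4°) tan(+15.952°) = 0.2433, H₀ = 1.3251 rad.
Bracket: H₀ sin φ sin δ + cos φ cos δ sin H₀ = 1.3251×-0.64812×0.27483 + 0.76154×0.96149×0.96996 = -0.236031 + 0.710217 = 0.474186.
Q̄ = (S₀/π) × [bracket] = (1361/π) × 0.474186 = 205.43 W/m².
Ratio Q̄_A / Q̄_B = 483.90 / 205.43 = 2.356.

Q̄_A / Q̄_B ≈ 2.36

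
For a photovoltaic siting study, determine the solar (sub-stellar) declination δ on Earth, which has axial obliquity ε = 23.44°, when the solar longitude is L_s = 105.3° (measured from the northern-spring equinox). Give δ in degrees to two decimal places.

sin δ = sin ε · sin L_s = sin 23.44° × sin 105.3° = 0.383690.
δ = arcsin(0.383690) = +22.56°.

δ = +22.56°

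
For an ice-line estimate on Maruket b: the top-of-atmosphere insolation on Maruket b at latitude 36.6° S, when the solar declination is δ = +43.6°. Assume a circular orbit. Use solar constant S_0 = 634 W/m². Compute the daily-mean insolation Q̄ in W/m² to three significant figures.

Q̄ ≈ 17.8 W/m²

cos h₀ = −tan(-36.6°) tan(+43.600°) = 0.7072, h₀ = 0.7852 rad.
Bracket: h₀ sin ϕ sin δ + cos ϕ cos δ sin h₀ = 0.7852×-0.59622×0.68962 + 0.80282×0.72417×0.70698 = -0.322847 + 0.411023 = 0.088176.
Q̄ = (S_0/π) × [bracket] = (634/π) × 0.088176 = 17.79 W/m².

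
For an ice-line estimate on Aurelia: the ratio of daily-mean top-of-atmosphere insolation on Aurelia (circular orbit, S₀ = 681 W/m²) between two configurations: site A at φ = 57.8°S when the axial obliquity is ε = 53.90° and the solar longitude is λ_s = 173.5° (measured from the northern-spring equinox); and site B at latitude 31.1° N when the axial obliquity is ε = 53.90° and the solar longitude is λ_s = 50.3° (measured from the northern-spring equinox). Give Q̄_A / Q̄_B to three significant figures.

— Configuration A (φ=-57.8°):
Solar declination: sin δ = sin ε · sin λ_s = sin 53.90° × sin 173.5° = 0.09147, so δ = +5.248°.
cos H₀ = −tan(-57.8°) tan(+5.248°) = 0.1459, H₀ = 1.4244 rad.
Bracket: H₀ sin φ sin δ + cos φ cos δ sin H₀ = 1.4244×-0.84619×0.09147 + 0.53288×0.99581×0.98931 = -0.110250 + 0.524975 = 0.414725.
Q̄ = (S₀/π) × [bracket] = (681/π) × 0.414725 = 89.900 W/m².
— Configuration B (φ=+31.1°):
Solar declination: sin δ = sin ε · sin λ_s = sin 53.90° × sin 50.3° = 0.62167, so δ = +38.438°.
cos H₀ = −tan(+31.1°) tan(+38.438°) = -0.4788, H₀ = 2.0701 rad.
Bracket: H₀ sin φ sin δ + cos φ cos δ sin H₀ = 2.0701×0.51653×0.62167 + 0.85627×0.78328×0.87794 = 0.664732 + 0.588834 = 1.253566.
Q̄ = (S₀/π) × [bracket] = (681/π) × 1.253566 = 271.73 W/m².
Ratio Q̄_A / Q̄_B = 89.900 / 271.73 = 0.3308.

Q̄_A / Q̄_B ≈ 0.331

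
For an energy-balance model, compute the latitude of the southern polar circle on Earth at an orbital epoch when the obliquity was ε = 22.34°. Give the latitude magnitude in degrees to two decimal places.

The polar circle is the lowest latitude that experiences at least one full rotation of continuous darkness at the northern-summer solstice; it lies at |φ| = 90° − ε = 90° − 22.34° = 67.66°.

67.66°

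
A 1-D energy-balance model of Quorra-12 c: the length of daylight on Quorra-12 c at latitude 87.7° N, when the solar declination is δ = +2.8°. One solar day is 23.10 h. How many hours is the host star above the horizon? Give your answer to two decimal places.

23.10 h

Sunrise equation: cos h₀ = −tan ϕ · tan δ = -1.2177 ≤ −1, so the host star never sets (polar day) and h₀ = π.
Daylight = 2h₀/(2π) × 23.10 h = (3.1416/π) × 23.10 = 23.10 h.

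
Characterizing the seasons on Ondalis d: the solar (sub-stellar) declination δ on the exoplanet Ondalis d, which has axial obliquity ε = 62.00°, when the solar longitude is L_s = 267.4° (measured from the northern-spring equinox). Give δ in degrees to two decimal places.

sin δ = sin ε · sin L_s = sin 62.00° × sin 267.4° = -0.882039.
δ = arcsin(-0.882039) = -61.89°.

δ = -61.89°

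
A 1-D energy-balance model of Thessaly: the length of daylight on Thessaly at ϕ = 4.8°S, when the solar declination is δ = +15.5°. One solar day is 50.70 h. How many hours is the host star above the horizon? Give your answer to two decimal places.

24.97 h

cos h₀ = −tan ϕ · tan δ = −tan(-4.8°) × tan(+15.500°) = 0.0233, so h₀ = 1.5475 rad = 88.67°.
Daylight = 2h₀/(2π) × 50.70 h = (1.5475/π) × 50.70 = 24.97 h.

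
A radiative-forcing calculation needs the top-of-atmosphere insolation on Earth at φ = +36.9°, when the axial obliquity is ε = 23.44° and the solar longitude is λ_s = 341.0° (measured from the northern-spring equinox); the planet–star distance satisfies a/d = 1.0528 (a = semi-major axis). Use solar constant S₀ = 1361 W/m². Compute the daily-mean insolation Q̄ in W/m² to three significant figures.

Solar declination: sin δ = sin ε · sin λ_s = sin 23.44° × sin 341.0° = -0.12951, so δ = -7.441°.
cos H₀ = −tan(+36.9°) tan(-7.441°) = 0.0981, H₀ = 1.4726 rad.
Bracket: H₀ sin φ sin δ + cos φ cos δ sin H₀ = 1.4726×0.60042×-0.12951 + 0.79968×0.99158×0.99518 = -0.114510 + 0.789125 = 0.674615.
Inverse-square distance factor (a/d)² = 1.0528² = 1.108388.
Q̄ = (S₀/π) × 1.108388 × [bracket] = (1361/π) × 1.108388 × 0.674615 = 323.9 W/m².

Q̄ ≈ 324 W/m²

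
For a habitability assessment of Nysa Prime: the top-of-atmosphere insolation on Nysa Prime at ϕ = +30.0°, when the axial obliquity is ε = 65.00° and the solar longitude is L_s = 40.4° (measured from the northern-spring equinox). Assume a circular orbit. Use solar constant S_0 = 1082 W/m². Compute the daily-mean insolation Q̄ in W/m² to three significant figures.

Q̄ ≈ 422 W/m²

Solar declination: sin δ = sin ε · sin L_s = sin 65.00° × sin 40.4° = 0.58740, so δ = +35.972°.
cos h₀ = −tan(+30.0°) tan(+35.972°) = -0.4190, h₀ = 2.0032 rad.
Bracket: h₀ sin ϕ sin δ + cos ϕ cos δ sin h₀ = 2.0032×0.50000×0.58740 + 0.86603×0.80930×0.90797 = 0.588340 + 0.636376 = 1.224716.
Q̄ = (S_0/π) × [bracket] = (1082/π) × 1.224716 = 421.8 W/m².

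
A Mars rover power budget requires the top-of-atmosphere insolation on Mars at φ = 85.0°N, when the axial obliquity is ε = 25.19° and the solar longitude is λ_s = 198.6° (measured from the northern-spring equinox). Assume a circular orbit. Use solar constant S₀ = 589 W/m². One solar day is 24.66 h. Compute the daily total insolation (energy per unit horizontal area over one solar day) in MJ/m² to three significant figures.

0.00 MJ/m²

Solar declination: sin δ = sin ε · sin λ_s = sin 25.19° × sin 198.6° = -0.13576, so δ = -7.802°.
cos H₀ = −tan(+85.0°) tan(-7.802°) = 1.5662 ≥ 1 ⇒ polar night, H₀ = 0 and Q̄ = 0.
Daily total = Q̄ × 24.66 h × 3600 s/h = 0.00 MJ/m².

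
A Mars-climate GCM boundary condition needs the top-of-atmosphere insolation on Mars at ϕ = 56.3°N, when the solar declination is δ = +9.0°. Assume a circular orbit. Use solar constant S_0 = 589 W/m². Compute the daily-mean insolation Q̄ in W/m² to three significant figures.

cos h₀ = −tan(+56.3°) tan(+9.000°) = -0.2375, h₀ = 1.8106 rad.
Bracket: h₀ sin ϕ sin δ + cos ϕ cos δ sin h₀ = 1.8106×0.83195×0.15643 + 0.55484×0.98769×0.97139 = 0.235635 + 0.532331 = 0.767966.
Q̄ = (S_0/π) × [bracket] = (589/π) × 0.767966 = 144.0 W/m².

Q̄ ≈ 144 W/m²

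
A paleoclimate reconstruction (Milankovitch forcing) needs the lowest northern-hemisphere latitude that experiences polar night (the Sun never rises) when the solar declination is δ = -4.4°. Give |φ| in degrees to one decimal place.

|φ| = 85.6°

Polar night requires cos H₀ = −tan φ tan δ ≥ 1, i.e. tan φ tan δ ≤ −1.
The boundary is |tan φ| · |tan δ| = 1, so |φ| = 90° − |δ| = 90° − 4.4° = 85.6° in the northern hemisphere.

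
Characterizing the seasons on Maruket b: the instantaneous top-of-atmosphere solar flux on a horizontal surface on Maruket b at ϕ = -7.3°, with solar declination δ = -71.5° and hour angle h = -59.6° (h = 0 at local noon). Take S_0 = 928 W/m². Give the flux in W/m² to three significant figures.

cos θ_z = sin ϕ sin δ + cos ϕ cos δ cos h = 0.120498 + 0.159265 = 0.279763.
Flux = S_0 · cos θ_z = 928 × 0.279763 = 259.6 W/m².

260 W/m²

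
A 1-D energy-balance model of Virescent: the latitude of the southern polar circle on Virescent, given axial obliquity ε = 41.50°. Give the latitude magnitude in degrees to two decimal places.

48.50°

The polar circle is the lowest latitude that experiences at least one full rotation of continuous darkness at the northern-summer solstice; it lies at |ϕ| = 90° − ε = 90° − 41.50° = 48.50°.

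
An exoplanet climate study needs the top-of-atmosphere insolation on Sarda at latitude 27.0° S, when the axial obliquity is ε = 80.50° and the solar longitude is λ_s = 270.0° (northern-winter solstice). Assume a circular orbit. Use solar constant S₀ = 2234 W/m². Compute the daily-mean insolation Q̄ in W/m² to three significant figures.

Solar declination: sin δ = sin ε · sin λ_s = sin 80.50° × sin 270.0° = -0.98629, so δ = -80.500°.
cos H₀ = −tan(-27.0°) tan(-80.500°) = -3.0448 ≤ −1 ⇒ polar day, H₀ = π.
Bracket: H₀ sin φ sin δ + cos φ cos δ sin H₀ = 3.1416×-0.45399×-0.98629 + 0.89101×0.16505×0.00000 = 1.406701 + 0.000000 = 1.406701.
Q̄ = (S₀/π) × [bracket] = (2234/π) × 1.406701 = 1000 W/m².

Q̄ ≈ 1.00e+03 W/m²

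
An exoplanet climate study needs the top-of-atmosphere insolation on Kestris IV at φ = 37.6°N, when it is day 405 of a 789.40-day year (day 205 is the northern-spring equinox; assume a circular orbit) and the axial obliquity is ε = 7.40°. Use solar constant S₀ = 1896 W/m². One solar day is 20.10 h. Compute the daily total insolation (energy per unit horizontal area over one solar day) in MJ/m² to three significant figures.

39.9 MJ/m²

Solar longitude: λ_s = 360° × (405 − 205)/789.40 = 91.209°.
sin δ = sin 7.40° × sin 91.209° = 0.12877, so δ = +7.398°.
cos H₀ = −tan(+37.6°) tan(+7.398°) = -0.1000, H₀ = 1.6710 rad.
Bracket: H₀ sin φ sin δ + cos φ cos δ sin H₀ = 1.6710×0.61015×0.12877 + 0.79229×0.99167×0.99499 = 0.131289 + 0.781754 = 0.913043.
Q̄ = (S₀/π) × [bracket] = (1896/π) × 0.913043 = 551.04 W/m².
Daily total = Q̄ × 20.10 h × 3600 s/h = 551.04 × 20.10 × 3600 / 10⁶ = 39.87 MJ/m².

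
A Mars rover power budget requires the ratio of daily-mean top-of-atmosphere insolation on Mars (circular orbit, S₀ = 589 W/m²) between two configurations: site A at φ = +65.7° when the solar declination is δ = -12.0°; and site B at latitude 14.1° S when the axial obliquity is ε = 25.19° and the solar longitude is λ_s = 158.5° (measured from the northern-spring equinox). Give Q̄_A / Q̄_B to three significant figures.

Q̄_A / Q̄_B ≈ 0.167

— Configuration A (φ=+65.7°):
cos H₀ = −tan(+65.7°) tan(-12.000°) = 0.4708, H₀ = 1.0806 rad.
Bracket: H₀ sin φ sin δ + cos φ cos δ sin H₀ = 1.0806×0.91140×-0.20791 + 0.41151×0.97815×0.88226 = -0.204762 + 0.355126 = 0.150364.
Q̄ = (S₀/π) × [bracket] = (589/π) × 0.150364 = 28.191 W/m².
— Configuration B (φ=-14.1°):
Solar declination: sin δ = sin ε · sin λ_s = sin 25.19° × sin 158.5° = 0.15599, so δ = +8.974°.
cos H₀ = −tan(-14.1°) tan(+8.974°) = 0.0397, H₀ = 1.5311 rad.
Bracket: H₀ sin φ sin δ + cos φ cos δ sin H₀ = 1.5311×-0.24362×0.15599 + 0.96987×0.98776×0.99921 = -0.058185 + 0.957242 = 0.899057.
Q̄ = (S₀/π) × [bracket] = (589/π) × 0.899057 = 168.56 W/m².
Ratio Q̄_A / Q̄_B = 28.191 / 168.56 = 0.1672.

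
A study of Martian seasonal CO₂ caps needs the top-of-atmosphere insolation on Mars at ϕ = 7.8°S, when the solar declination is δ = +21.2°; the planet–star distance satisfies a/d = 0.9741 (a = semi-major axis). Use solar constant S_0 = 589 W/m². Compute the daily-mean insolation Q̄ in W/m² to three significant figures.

Q̄ ≈ 151 W/m²

cos h₀ = −tan(-7.8°) tan(+21.200°) = 0.0531, h₀ = 1.5176 rad.
Bracket: h₀ sin ϕ sin δ + cos ϕ cos δ sin h₀ = 1.5176×-0.13572×0.36162 + 0.99075×0.93232×0.99859 = -0.074482 + 0.922394 = 0.847912.
Inverse-square distance factor (a/d)² = 0.9741² = 0.948871.
Q̄ = (S_0/π) × 0.948871 × [bracket] = (589/π) × 0.948871 × 0.847912 = 150.8 W/m².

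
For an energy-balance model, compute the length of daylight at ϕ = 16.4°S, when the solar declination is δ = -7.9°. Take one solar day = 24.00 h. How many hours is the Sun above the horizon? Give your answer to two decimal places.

cos h₀ = −tan ϕ · tan δ = −tan(-16.4°) × tan(-7.900°) = -0.0408, so h₀ = 1.6116 rad = 92.34°.
Daylight = 2h₀/(2π) × 24.00 h = (1.6116/π) × 24.00 = 12.31 h.

12.31 h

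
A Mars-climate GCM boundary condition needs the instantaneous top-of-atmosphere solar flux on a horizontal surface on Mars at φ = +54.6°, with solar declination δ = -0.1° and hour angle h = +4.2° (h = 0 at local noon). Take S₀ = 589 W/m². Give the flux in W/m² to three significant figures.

339 W/m²

cos θ_z = sin φ sin δ + cos φ cos δ cos h = -0.001423 + 0.577725 = 0.576302.
Flux = S₀ · cos θ_z = 589 × 0.576302 = 339.4 W/m².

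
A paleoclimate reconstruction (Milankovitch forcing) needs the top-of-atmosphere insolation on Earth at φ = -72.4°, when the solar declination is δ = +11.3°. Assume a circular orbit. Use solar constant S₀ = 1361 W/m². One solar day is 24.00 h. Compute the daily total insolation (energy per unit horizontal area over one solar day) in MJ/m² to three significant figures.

2.40 MJ/m²

cos H₀ = −tan(-72.4°) tan(+11.300°) = 0.6299, H₀ = 0.8894 rad.
Bracket: H₀ sin φ sin δ + cos φ cos δ sin H₀ = 0.8894×-0.95319×0.19595 + 0.30237×0.98061×0.77667 = -0.166120 + 0.230288 = 0.064168.
Q̄ = (S₀/π) × [bracket] = (1361/π) × 0.064168 = 27.799 W/m².
Daily total = Q̄ × 24.00 h × 3600 s/h = 27.799 × 24.00 × 3600 / 10⁶ = 2.402 MJ/m².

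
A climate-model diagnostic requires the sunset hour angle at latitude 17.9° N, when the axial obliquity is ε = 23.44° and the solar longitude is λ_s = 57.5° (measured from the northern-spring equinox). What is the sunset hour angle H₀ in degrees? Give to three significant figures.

H₀ = 96.6°

Solar declination: sin δ = sin ε · sin λ_s = sin 23.44° × sin 57.5° = 0.33549, so δ = +19.602°.
cos H₀ = −tan φ · tan δ = −tan(+17.9°) × tan(+19.602°) = -0.1150, so H₀ = 1.6861 rad = 96.61°.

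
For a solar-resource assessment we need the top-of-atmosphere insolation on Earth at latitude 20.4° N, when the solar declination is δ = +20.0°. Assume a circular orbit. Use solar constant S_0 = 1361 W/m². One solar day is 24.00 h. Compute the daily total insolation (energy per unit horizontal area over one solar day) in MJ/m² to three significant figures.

40.3 MJ/m²

cos h₀ = −tan(+20.4°) tan(+20.000°) = -0.1354, h₀ = 1.7066 rad.
Bracket: h₀ sin ϕ sin δ + cos ϕ cos δ sin h₀ = 1.7066×0.34857×0.34202 + 0.93728×0.93969×0.99080 = 0.203457 + 0.872650 = 1.076107.
Q̄ = (S_0/π) × [bracket] = (1361/π) × 1.076107 = 466.19 W/m².
Daily total = Q̄ × 24.00 h × 3600 s/h = 466.19 × 24.00 × 3600 / 10⁶ = 40.28 MJ/m².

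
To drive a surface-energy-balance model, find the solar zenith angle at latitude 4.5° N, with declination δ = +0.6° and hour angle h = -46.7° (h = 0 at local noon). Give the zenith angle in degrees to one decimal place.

θ_z = 46.8°

cos θ_z = sin φ sin δ + cos φ cos δ cos h = 0.000822 + 0.683667 = 0.684489.
θ_z = arccos(0.684489) = 46.8°.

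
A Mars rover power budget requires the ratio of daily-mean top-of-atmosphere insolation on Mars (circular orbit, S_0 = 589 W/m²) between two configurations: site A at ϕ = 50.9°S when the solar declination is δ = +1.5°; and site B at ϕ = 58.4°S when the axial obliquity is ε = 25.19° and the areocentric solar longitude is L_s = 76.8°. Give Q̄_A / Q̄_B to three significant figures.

— Configuration A (ϕ=-50.9°):
cos h₀ = −tan(-50.9°) tan(+1.500°) = 0.0322, h₀ = 1.5386 rad.
Bracket: h₀ sin ϕ sin δ + cos ϕ cos δ sin h₀ = 1.5386×-0.77605×0.02618 + 0.63068×0.99966×0.99948 = -0.031260 + 0.630138 = 0.598878.
Q̄ = (S_0/π) × [bracket] = (589/π) × 0.598878 = 112.28 W/m².
— Configuration B (ϕ=-58.4°):
sin δ = sin 25.19° × sin 76.8° = 0.41438, so δ = +24.480°.
cos h₀ = −tan(-58.4°) tan(+24.480°) = 0.7401, h₀ = 0.7376 rad.
Bracket: h₀ sin ϕ sin δ + cos ϕ cos δ sin h₀ = 0.7376×-0.85173×0.41438 + 0.52399×0.91011×0.67251 = -0.260328 + 0.320712 = 0.060384.
Q̄ = (S_0/π) × [bracket] = (589/π) × 0.060384 = 11.321 W/m².
Ratio Q̄_A / Q̄_B = 112.28 / 11.321 = 9.918.

Q̄_A / Q̄_B ≈ 9.92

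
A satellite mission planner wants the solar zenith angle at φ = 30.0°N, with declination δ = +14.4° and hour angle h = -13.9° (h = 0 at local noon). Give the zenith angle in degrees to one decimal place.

θ_z = 20.2°

cos θ_z = sin φ sin δ + cos φ cos δ cos h = 0.124345 + 0.814254 = 0.938599.
θ_z = arccos(0.938599) = 20.2°.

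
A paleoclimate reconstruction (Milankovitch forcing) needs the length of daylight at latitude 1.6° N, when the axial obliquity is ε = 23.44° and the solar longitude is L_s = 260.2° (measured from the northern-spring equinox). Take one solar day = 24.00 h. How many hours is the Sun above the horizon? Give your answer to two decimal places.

11.91 h

Solar declination: sin δ = sin ε · sin L_s = sin 23.44° × sin 260.2° = -0.39198, so δ = -23.078°.
cos h₀ = −tan ϕ · tan δ = −tan(+1.6°) × tan(-23.078°) = 0.0119, so h₀ = 1.5589 rad = 89.32°.
Daylight = 2h₀/(2π) × 24.00 h = (1.5589/π) × 24.00 = 11.91 h.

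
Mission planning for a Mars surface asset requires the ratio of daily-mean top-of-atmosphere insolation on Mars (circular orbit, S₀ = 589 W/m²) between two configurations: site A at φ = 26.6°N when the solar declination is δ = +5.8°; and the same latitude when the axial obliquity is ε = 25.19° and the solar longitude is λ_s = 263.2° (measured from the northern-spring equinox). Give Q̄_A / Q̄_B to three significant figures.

Q̄_A / Q̄_B ≈ 1.80

— Configuration A (φ=+26.6°):
cos H₀ = −tan(+26.6°) tan(+5.800°) = -0.0509, H₀ = 1.6217 rad.
Bracket: H₀ sin φ sin δ + cos φ cos δ sin H₀ = 1.6217×0.44776×0.10106 + 0.89415×0.99488×0.99871 = 0.073383 + 0.888424 = 0.961807.
Q̄ = (S₀/π) × [bracket] = (589/π) × 0.961807 = 180.32 W/m².
— Configuration B (φ=+26.6°):
Solar declination: sin δ = sin ε · sin λ_s = sin 25.19° × sin 263.2° = -0.42263, so δ = -25.001°.
cos H₀ = −tan(+26.6°) tan(-25.001°) = 0.2335, H₀ = 1.3351 rad.
Bracket: H₀ sin φ sin δ + cos φ cos δ sin H₀ = 1.3351×0.44776×-0.42263 + 0.89415×0.90630×0.97235 = -0.252650 + 0.787961 = 0.535311.
Q̄ = (S₀/π) × [bracket] = (589/π) × 0.535311 = 100.36 W/m².
Ratio Q̄_A / Q̄_B = 180.32 / 100.36 = 1.797.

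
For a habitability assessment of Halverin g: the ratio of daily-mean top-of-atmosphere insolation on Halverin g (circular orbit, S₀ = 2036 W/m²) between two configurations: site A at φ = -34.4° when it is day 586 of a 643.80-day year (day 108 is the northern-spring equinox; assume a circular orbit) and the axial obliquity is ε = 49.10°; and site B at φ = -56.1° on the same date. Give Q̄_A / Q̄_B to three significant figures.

— Configuration A (φ=-34.4°):
Solar longitude: λ_s = 360° × (586 − 108)/643.80 = 267.288°.
sin δ = sin 49.10° × sin 267.288° = -0.75501, so δ = -49.026°.
cos H₀ = −tan(-34.4°) tan(-49.026°) = -0.7884, H₀ = 2.4790 rad.
Bracket: H₀ sin φ sin δ + cos φ cos δ sin H₀ = 2.4790×-0.56497×-0.75501 + 0.82511×0.65572×0.61517 = 1.057437 + 0.332832 = 1.390269.
Q̄ = (S₀/π) × [bracket] = (2036/π) × 1.390269 = 901.00 W/m².
— Configuration B (φ=-56.1°):
cos H₀ = −tan(-56.1°) tan(-49.026°) = -1.7135 ≤ −1 ⇒ polar day, H₀ = π.
Bracket: H₀ sin φ sin δ + cos φ cos δ sin H₀ = 3.1416×-0.83001×-0.75501 + 0.55775×0.65572×0.00000 = 1.968733 + 0.000000 = 1.968733.
Q̄ = (S₀/π) × [bracket] = (2036/π) × 1.968733 = 1275.9 W/m².
Ratio Q̄_A / Q̄_B = 901.00 / 1275.9 = 0.7062.

Q̄_A / Q̄_B ≈ 0.706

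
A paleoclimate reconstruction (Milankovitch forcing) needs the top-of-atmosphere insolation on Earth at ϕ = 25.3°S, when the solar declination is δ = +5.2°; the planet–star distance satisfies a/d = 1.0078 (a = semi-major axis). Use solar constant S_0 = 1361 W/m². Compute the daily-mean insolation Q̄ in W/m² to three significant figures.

cos h₀ = −tan(-25.3°) tan(+5.200°) = 0.0430, h₀ = 1.5278 rad.
Bracket: h₀ sin ϕ sin δ + cos ϕ cos δ sin h₀ = 1.5278×-0.42736×0.09063 + 0.90408×0.99588×0.99907 = -0.059174 + 0.899518 = 0.840344.
Inverse-square distance factor (a/d)² = 1.0078² = 1.015661.
Q̄ = (S_0/π) × 1.015661 × [bracket] = (1361/π) × 1.015661 × 0.840344 = 369.8 W/m².

Q̄ ≈ 370 W/m²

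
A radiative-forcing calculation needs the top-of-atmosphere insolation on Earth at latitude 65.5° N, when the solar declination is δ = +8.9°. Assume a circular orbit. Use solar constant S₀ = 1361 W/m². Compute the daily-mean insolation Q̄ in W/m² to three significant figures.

cos H₀ = −tan(+65.5°) tan(+8.900°) = -0.3436, H₀ = 1.9216 rad.
Bracket: H₀ sin φ sin δ + cos φ cos δ sin H₀ = 1.9216×0.90996×0.15471 + 0.41469×0.98796×0.93911 = 0.270523 + 0.384751 = 0.655274.
Q̄ = (S₀/π) × [bracket] = (1361/π) × 0.655274 = 283.9 W/m².

Q̄ ≈ 284 W/m²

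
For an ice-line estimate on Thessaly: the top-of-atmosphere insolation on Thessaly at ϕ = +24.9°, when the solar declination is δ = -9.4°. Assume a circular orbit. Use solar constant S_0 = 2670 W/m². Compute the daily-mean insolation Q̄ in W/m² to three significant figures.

Q̄ ≈ 671 W/m²

cos h₀ = −tan(+24.9°) tan(-9.400°) = 0.0768, h₀ = 1.4939 rad.
Bracket: h₀ sin ϕ sin δ + cos ϕ cos δ sin h₀ = 1.4939×0.42104×-0.16333 + 0.90704×0.98657×0.99704 = -0.102733 + 0.892210 = 0.789477.
Q̄ = (S_0/π) × [bracket] = (2670/π) × 0.789477 = 671.0 W/m².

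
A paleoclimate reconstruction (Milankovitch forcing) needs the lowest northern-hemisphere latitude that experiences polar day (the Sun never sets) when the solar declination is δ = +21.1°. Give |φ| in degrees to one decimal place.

|φ| = 68.9°

Polar day requires cos H₀ = −tan φ tan δ ≤ −1, i.e. tan φ tan δ ≥ 1.
The boundary is |tan φ| · |tan δ| = 1, so |φ| = 90° − |δ| = 90° − 21.1° = 68.9° in the northern hemisphere.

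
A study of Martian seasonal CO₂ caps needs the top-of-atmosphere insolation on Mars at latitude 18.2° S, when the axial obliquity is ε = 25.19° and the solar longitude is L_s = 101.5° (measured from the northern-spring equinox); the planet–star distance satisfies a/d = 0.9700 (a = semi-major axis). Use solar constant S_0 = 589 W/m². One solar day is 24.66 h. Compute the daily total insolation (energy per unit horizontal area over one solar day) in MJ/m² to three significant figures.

10.5 MJ/m²

Solar declination: sin δ = sin ε · sin L_s = sin 25.19° × sin 101.5° = 0.41708, so δ = +24.650°.
cos h₀ = −tan(-18.2°) tan(+24.650°) = 0.1509, h₀ = 1.4193 rad.
Bracket: h₀ sin ϕ sin δ + cos ϕ cos δ sin h₀ = 1.4193×-0.31233×0.41708 + 0.94997×0.90887×0.98855 = -0.184887 + 0.853513 = 0.668626.
Inverse-square distance factor (a/d)² = 0.9700² = 0.940900.
Q̄ = (S_0/π) × 0.940900 × [bracket] = (589/π) × 0.940900 × 0.668626 = 117.95 W/m².
Daily total = Q̄ × 24.66 h × 3600 s/h = 117.95 × 24.66 × 3600 / 10⁶ = 10.47 MJ/m².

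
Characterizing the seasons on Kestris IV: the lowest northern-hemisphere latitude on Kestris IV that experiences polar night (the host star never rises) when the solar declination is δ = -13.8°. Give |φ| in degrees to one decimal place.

Polar night requires cos H₀ = −tan φ tan δ ≥ 1, i.e. tan φ tan δ ≤ −1.
The boundary is |tan φ| · |tan δ| = 1, so |φ| = 90° − |δ| = 90° − 13.8° = 76.2° in the northern hemisphere.

|φ| = 76.2°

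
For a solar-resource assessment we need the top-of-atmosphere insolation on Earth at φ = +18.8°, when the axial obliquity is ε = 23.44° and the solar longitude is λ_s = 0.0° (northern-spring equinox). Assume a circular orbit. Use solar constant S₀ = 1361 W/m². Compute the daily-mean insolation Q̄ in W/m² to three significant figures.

Q̄ ≈ 410 W/m²

Solar declination: sin δ = sin ε · sin λ_s = sin 23.44° × sin 0.0° = 0.00000, so δ = +0.000°.
cos H₀ = −tan(+18.8°) tan(+0.000°) = -0.0000, H₀ = 1.5708 rad.
Bracket: H₀ sin φ sin δ + cos φ cos δ sin H₀ = 1.5708×0.32227×0.00000 + 0.94665×1.00000×1.00000 = 0.000000 + 0.946650 = 0.946650.
Q̄ = (S₀/π) × [bracket] = (1361/π) × 0.946650 = 410.1 W/m².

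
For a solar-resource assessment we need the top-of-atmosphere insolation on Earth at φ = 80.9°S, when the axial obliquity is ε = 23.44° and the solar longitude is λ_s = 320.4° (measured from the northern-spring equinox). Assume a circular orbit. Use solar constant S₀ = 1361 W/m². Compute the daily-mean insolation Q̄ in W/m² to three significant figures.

Solar declination: sin δ = sin ε · sin λ_s = sin 23.44° × sin 320.4° = -0.25356, so δ = -14.688°.
cos H₀ = −tan(-80.9°) tan(-14.688°) = -1.6365 ≤ −1 ⇒ polar day, H₀ = π.
Bracket: H₀ sin φ sin δ + cos φ cos δ sin H₀ = 3.1416×-0.98741×-0.25356 + 0.15816×0.96732×0.00000 = 0.786555 + 0.000000 = 0.786555.
Q̄ = (S₀/π) × [bracket] = (1361/π) × 0.786555 = 340.8 W/m².

Q̄ ≈ 341 W/m²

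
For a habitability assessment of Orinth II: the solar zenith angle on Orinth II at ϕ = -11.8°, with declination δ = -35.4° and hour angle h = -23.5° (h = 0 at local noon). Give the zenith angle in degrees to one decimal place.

cos θ_z = sin ϕ sin δ + cos ϕ cos δ cos h = 0.118461 + 0.731724 = 0.850185.
θ_z = arccos(0.850185) = 31.8°.

θ_z = 31.8°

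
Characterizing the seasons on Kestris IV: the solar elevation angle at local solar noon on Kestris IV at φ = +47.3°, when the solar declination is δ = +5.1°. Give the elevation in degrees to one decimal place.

47.8°

At local noon the hour angle is zero, so the zenith angle equals |φ − δ| = |+47.3° − (+5.100°)| = 42.200°.
Elevation = 90° − 42.200° = 47.8°.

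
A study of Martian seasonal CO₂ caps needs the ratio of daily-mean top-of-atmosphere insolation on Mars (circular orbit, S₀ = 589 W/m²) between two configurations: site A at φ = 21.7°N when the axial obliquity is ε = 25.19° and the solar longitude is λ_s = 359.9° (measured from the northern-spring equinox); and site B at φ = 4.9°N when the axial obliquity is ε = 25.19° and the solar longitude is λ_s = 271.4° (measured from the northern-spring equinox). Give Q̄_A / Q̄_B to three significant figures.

— Configuration A (φ=+21.7°):
Solar declination: sin δ = sin ε · sin λ_s = sin 25.19° × sin 359.9° = -0.00074, so δ = -0.043°.
cos H₀ = −tan(+21.7°) tan(-0.043°) = 0.0003, H₀ = 1.5705 rad.
Bracket: H₀ sin φ sin δ + cos φ cos δ sin H₀ = 1.5705×0.36975×-0.00074 + 0.92913×1.00000×1.00000 = -0.000430 + 0.929130 = 0.928700.
Q̄ = (S₀/π) × [bracket] = (589/π) × 0.928700 = 174.12 W/m².
— Configuration B (φ=+4.9°):
Solar declination: sin δ = sin ε · sin λ_s = sin 25.19° × sin 271.4° = -0.42549, so δ = -25.182°.
cos H₀ = −tan(+4.9°) tan(-25.182°) = 0.0403, H₀ = 1.5305 rad.
Bracket: H₀ sin φ sin δ + cos φ cos δ sin H₀ = 1.5305×0.08542×-0.42549 + 0.99635×0.90496×0.99919 = -0.055627 + 0.900927 = 0.845300.
Q̄ = (S₀/π) × [bracket] = (589/π) × 0.845300 = 158.48 W/m².
Ratio Q̄_A / Q̄_B = 174.12 / 158.48 = 1.099.

Q̄_A / Q̄_B ≈ 1.10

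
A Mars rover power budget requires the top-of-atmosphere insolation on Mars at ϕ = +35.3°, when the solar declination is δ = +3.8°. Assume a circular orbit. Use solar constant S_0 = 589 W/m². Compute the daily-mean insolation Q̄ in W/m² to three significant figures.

cos h₀ = −tan(+35.3°) tan(+3.800°) = -0.0470, h₀ = 1.6178 rad.
Bracket: h₀ sin ϕ sin δ + cos ϕ cos δ sin h₀ = 1.6178×0.57786×0.06627 + 0.81614×0.99780×0.99889 = 0.061953 + 0.813441 = 0.875394.
Q̄ = (S_0/π) × [bracket] = (589/π) × 0.875394 = 164.1 W/m².

Q̄ ≈ 164 W/m²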